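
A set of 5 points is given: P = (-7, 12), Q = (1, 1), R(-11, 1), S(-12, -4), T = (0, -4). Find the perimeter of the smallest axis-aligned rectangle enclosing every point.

58

Width = max x − min x = 1 − (-12) = 13.
Height = max y − min y = 12 − (-4) = 16.
Perimeter = 2(13 + 16) = 58.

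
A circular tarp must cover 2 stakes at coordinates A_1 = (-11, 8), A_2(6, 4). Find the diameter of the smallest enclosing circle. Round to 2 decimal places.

17.46

The smallest circle enclosing two points has them as diameter endpoints.
Centre = midpoint = (-2.5, 6); r² = |A_1A_2|²/4 = 305/4 = 76.25.
Diameter = 2r = 2√(76.25) ≈ 17.46.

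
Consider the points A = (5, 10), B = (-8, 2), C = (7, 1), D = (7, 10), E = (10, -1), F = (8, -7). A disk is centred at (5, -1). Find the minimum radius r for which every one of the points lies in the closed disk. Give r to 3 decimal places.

13.342

The required radius is the distance from (5, -1) to the farthest point.
Squared distances: 121, 178, 8, 125, 25, 45.
Maximum is 178, attained at B.
r = √178 ≈ 13.342.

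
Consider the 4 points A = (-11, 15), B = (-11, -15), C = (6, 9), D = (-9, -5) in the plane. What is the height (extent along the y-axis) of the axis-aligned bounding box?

max y = 15, min y = -15, so height = 30.

30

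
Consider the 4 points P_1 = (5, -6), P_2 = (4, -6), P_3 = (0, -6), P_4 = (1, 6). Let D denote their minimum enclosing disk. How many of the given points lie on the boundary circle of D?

The minimum enclosing circle is determined by three boundary points: P_1, P_3, P_4.
Their circumcentre is (2.5, -1/6) with r² = 725/18.
The farthest remaining point P_2 is at distance² 653/18 ≤ 725/18.
The points at distance exactly r from the centre are P_1, P_3, P_4 — 3 points.

3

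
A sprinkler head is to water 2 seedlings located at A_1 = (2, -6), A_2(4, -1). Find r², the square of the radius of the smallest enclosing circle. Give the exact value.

The smallest circle enclosing two points has them as diameter endpoints.
Centre = midpoint = (3, -3.5); r² = |A_1A_2|²/4 = 29/4 = 7.25.

7.25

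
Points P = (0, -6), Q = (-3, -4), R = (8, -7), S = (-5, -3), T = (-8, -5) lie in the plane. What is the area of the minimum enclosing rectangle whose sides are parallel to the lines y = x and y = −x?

In coordinates u = x + y, v = x − y the rectangle is axis-aligned; the map (x,y)→(u,v) scales areas by 2.
u-values: -6, -7, 1, -8, -13; range = 1 − (-13) = 14.
v-values: 6, 1, 15, -2, -3; range = 15 − (-3) = 18.
Area = (14 × 18) / 2 = 126.

126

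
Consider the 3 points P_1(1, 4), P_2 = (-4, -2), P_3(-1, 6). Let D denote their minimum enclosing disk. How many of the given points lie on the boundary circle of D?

Side lengths²: P_1P_2² = 61, P_1P_3² = 8, P_2P_3² = 73.
Since P_2P_3² = 73 ≥ 61 + 8 = 69, the angle opposite P_2P_3 is not acute, so the smallest enclosing circle has P_2P_3 as diameter.
Centre = midpoint of P_2P_3 = (-2.5, 2), r² = 73/4 = 18.25.
The points at distance exactly r from the centre are P_2, P_3 — 2 points.

2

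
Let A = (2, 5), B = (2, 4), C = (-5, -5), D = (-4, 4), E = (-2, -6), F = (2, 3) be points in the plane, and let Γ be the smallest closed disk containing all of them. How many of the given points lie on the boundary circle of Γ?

The farthest pair is A–C with squared distance 149. The circle on this segment as diameter has centre (-1.5, 0) and r² = 149/4 = 37.25.
Check B: distance² to centre = 28.25 ≤ 37.25, so it lies inside.
All remaining points lie in this disk, and no smaller disk contains both endpoints, so this is the minimum enclosing circle.
The points at distance exactly r from the centre are A, C — 2 points.

2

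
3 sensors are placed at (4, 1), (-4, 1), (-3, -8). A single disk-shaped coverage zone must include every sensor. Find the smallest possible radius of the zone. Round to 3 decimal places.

Call the three points A, B, C in the order given.
Side lengths²: AB² = 64, AC² = 130, BC² = 82.
Since AC² = 130 < 82 + 64 = 146, the triangle is acute, so the smallest enclosing circle is the circumcircle.
Circumcentre = (0, -28/9), r² = 2665/81.
r = √(2665/81) ≈ 5.736.

5.736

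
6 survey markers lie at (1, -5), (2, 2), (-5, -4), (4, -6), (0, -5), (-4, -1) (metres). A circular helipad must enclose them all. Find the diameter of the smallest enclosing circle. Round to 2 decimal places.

10.31

The minimum enclosing circle is determined by three boundary points: (2, 2), (-5, -4), (4, -6).
Their circumcentre is (0, -2.75) with r² = 26.5625.
The farthest remaining point (-4, -1) is at distance² 19.0625 ≤ 26.5625.
Diameter = 2r = 2√(26.5625) ≈ 10.31.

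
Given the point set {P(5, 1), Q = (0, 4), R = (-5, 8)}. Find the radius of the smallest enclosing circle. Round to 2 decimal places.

Side lengths²: PQ² = 34, PR² = 149, QR² = 41.
Since PR² = 149 ≥ 41 + 34 = 75, the angle opposite PR is not acute, so the smallest enclosing circle has PR as diameter.
Centre = midpoint of PR = (0, 4.5), r² = 149/4 = 37.25.
r = √(37.25) ≈ 6.10.

6.10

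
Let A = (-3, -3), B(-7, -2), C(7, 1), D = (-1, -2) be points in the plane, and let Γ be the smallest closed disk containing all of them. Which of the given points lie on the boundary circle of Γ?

A smallest enclosing disk is always determined by at most three of the input points on its boundary.
The farthest pair is B–C with squared distance 205. The circle on this segment as diameter has centre (0, -0.5) and r² = 205/4 = 51.25.
Check A: distance² to centre = 15.25 ≤ 51.25, so it lies inside.
All remaining points lie in this disk, and no smaller disk contains both endpoints, so this is the minimum enclosing circle.
The points at distance exactly r from the centre are B, C — 2 points.

B, C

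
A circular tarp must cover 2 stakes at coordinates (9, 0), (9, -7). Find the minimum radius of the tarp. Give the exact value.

The smallest circle enclosing two points has them as diameter endpoints.
Centre = midpoint = (9, -3.5); r² = |(9, 0)−(9, -7)|²/4 = 49/4 = 12.25.
r = √(12.25) = 3.5.

3.5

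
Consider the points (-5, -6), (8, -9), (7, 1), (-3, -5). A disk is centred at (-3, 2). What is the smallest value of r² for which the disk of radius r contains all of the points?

The required radius is the distance from (-3, 2) to the farthest point.
Squared distances: 68, 242, 101, 49.
Maximum is 242, attained at (8, -9).

242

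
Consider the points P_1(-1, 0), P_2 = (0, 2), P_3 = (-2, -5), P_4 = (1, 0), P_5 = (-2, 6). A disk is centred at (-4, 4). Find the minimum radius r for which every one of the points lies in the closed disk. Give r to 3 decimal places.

9.220

The required radius is the distance from (-4, 4) to the farthest point.
Squared distances: 25, 20, 85, 41, 8.
Maximum is 85, attained at P_3.
r = √85 ≈ 9.220.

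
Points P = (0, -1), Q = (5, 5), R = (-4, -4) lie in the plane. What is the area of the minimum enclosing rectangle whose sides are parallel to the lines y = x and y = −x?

In coordinates u = x + y, v = x − y the rectangle is axis-aligned; the map (x,y)→(u,v) scales areas by 2.
u-values: -1, 10, -8; range = 10 − (-8) = 18.
v-values: 1, 0, 0; range = 1 − 0 = 1.
Area = (18 × 1) / 2 = 9.

9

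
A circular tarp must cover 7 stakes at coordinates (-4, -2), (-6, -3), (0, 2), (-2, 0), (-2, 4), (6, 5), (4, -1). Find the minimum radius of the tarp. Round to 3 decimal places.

7.211

By Welzl's lemma the MEC is supported by two points (diametrically opposite) or three points (on a circumcircle).
The farthest pair is (-6, -3)–(6, 5) with squared distance 208. The circle on this segment as diameter has centre (0, 1) and r² = 208/4 = 52.
Check (-4, -2): distance² to centre = 25 ≤ 52, so it lies inside.
All remaining points lie in this disk, and no smaller disk contains both endpoints, so this is the minimum enclosing circle.
r = √52 ≈ 7.211.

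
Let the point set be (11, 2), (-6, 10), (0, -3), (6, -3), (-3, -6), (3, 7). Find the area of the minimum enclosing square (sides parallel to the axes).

The bounding box has width 17 and height 16.
An axis-aligned square enclosing the set must have side ≥ max(width, height).
So the minimum side is max(17, 16) = 17.
Area = 17² = 289.

289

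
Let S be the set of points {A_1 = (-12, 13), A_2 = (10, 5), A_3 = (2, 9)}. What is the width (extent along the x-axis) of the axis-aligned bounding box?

max x = 10, min x = -12, so width = 22.

22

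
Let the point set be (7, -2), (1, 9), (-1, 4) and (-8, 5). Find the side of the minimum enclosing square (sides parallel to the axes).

15

The bounding box has width 15 and height 11.
An axis-aligned square enclosing the set must have side ≥ max(width, height).
So the minimum side is max(15, 11) = 15.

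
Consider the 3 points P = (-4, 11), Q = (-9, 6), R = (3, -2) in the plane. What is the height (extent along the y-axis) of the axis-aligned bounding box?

max y = 11, min y = -2, so height = 13.

13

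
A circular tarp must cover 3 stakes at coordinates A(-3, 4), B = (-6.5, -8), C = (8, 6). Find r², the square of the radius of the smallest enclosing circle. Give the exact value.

Side lengths²: AB² = 156.25, AC² = 125, BC² = 406.25.
Since BC² = 406.25 ≥ 156.25 + 125 = 281.25, the angle opposite BC is not acute, so the smallest enclosing circle has BC as diameter.
Centre = midpoint of BC = (0.75, -1), r² = 406.25/4 = 101.5625.

101.5625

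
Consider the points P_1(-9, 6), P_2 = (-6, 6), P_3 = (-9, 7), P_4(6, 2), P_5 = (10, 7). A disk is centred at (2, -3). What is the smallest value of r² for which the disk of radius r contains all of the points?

The required radius is the distance from (2, -3) to the farthest point.
Squared distances: 202, 145, 221, 41, 164.
Maximum is 221, attained at P_3.

221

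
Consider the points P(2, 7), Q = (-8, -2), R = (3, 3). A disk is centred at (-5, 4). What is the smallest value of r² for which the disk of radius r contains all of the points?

The required radius is the distance from (-5, 4) to the farthest point.
Squared distances: 58, 45, 65.
Maximum is 65, attained at R.

65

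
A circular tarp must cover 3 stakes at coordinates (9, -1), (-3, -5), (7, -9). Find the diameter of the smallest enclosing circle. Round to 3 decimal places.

12.766

Call the three points A, B, C in the order given.
Side lengths²: AB² = 160, AC² = 68, BC² = 116.
Since AB² = 160 < 116 + 68 = 184, the triangle is acute, so the smallest enclosing circle is the circumcircle.
Circumcentre = (36/11, -42/11), r² = 4930/121.
Diameter = 2r = 2√(4930/121) ≈ 12.766.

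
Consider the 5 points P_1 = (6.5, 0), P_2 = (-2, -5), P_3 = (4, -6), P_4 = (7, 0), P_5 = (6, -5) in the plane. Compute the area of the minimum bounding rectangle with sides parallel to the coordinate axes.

x ranges over [-2, 7], width 9.
y ranges over [-6, 0], height 6.
Area = 9 × 6 = 54.

54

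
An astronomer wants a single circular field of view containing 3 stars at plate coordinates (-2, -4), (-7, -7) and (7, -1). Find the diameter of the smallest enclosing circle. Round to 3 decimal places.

15.232

Call the three points A, B, C in the order given.
Side lengths²: AB² = 34, AC² = 90, BC² = 232.
Since BC² = 232 ≥ 90 + 34 = 124, the angle opposite BC is not acute, so the smallest enclosing circle has BC as diameter.
Centre = midpoint of BC = (0, -4), r² = 232/4 = 58.
Diameter = 2r = 2√58 ≈ 15.232.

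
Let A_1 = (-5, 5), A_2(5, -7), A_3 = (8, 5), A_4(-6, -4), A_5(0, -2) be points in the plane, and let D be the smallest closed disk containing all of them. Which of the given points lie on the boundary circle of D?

By Welzl's lemma the MEC is supported by two points (diametrically opposite) or three points (on a circumcircle).
The minimum enclosing circle is determined by three boundary points: A_2, A_3, A_4.
Their circumcentre is (103/94, 33/94) with r² = 306085/4418.
The farthest remaining point A_1 is at distance² 259649/4418 ≤ 306085/4418.
The points at distance exactly r from the centre are A_2, A_3, A_4 — 3 points.

A_2, A_3, A_4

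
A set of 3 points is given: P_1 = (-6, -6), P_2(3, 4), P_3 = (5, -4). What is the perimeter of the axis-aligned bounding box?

Width = max x − min x = 5 − (-6) = 11.
Height = max y − min y = 4 − (-6) = 10.
Perimeter = 2(11 + 10) = 42.

42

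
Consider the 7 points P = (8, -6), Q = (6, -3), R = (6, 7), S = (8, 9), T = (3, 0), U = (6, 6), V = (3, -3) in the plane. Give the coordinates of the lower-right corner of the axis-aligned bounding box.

x-range [3, 8], y-range [-6, 9].
The lower-right corner is (8, -6).

(8, -6)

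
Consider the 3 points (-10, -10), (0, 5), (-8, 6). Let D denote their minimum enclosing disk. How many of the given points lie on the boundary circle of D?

Call the three points A, B, C in the order given.
Side lengths²: AB² = 325, AC² = 260, BC² = 65.
Since AB² = 325 ≥ 260 + 65 = 325, the angle opposite AB is not acute, so the smallest enclosing circle has AB as diameter.
Centre = midpoint of AB = (-5, -2.5), r² = 325/4 = 81.25.
The points at distance exactly r from the centre are (-10, -10), (0, 5), (-8, 6) — 3 points.

3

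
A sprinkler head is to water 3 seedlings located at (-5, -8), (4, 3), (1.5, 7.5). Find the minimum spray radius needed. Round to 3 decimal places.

8.404

Call the three points A, B, C in the order given.
Side lengths²: AB² = 202, AC² = 282.5, BC² = 26.5.
Since AC² = 282.5 ≥ 202 + 26.5 = 228.5, the angle opposite AC is not acute, so the smallest enclosing circle has AC as diameter.
Centre = midpoint of AC = (-1.75, -0.25), r² = 282.5/4 = 70.625.
r = √(70.625) ≈ 8.404.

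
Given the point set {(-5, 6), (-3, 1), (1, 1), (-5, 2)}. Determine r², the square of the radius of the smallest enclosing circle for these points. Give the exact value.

The farthest pair is (-5, 6)–(1, 1) with squared distance 61. The circle on this segment as diameter has centre (-2, 3.5) and r² = 61/4 = 15.25.
Check (-3, 1): distance² to centre = 7.25 ≤ 15.25, so it lies inside.
All remaining points lie in this disk, and no smaller disk contains both endpoints, so this is the minimum enclosing circle.

15.25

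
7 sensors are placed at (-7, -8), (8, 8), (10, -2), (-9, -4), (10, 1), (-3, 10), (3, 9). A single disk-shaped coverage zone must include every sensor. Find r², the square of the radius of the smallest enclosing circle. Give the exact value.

120.25

The minimum enclosing circle of a finite set is fixed by two of the points (as a diameter) or three (as a circumcircle).
The farthest pair is (-7, -8)–(8, 8) with squared distance 481. The circle on this segment as diameter has centre (0.5, 0) and r² = 481/4 = 120.25.
Check (10, -2): distance² to centre = 94.25 ≤ 120.25, so it lies inside.
All remaining points lie in this disk, and no smaller disk contains both endpoints, so this is the minimum enclosing circle.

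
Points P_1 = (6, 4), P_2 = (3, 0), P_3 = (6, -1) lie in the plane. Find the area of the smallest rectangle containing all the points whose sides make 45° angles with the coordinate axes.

17.5

In coordinates u = x + y, v = x − y the rectangle is axis-aligned; the map (x,y)→(u,v) scales areas by 2.
u-values: 10, 3, 5; range = 10 − 3 = 7.
v-values: 2, 3, 7; range = 7 − 2 = 5.
Area = (7 × 5) / 2 = 17.5.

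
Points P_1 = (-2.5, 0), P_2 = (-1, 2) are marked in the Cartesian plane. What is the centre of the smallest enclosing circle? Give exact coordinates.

(-1.75, 1)

The smallest circle enclosing two points has them as diameter endpoints.
Centre = midpoint = (-1.75, 1); r² = |P_1P_2|²/4 = 6.25/4 = 1.5625.
Centre = (-1.75, 1).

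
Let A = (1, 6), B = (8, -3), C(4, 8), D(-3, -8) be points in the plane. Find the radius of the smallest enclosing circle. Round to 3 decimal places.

8.732

The farthest pair is C–D with squared distance 305. The circle on this segment as diameter has centre (0.5, 0) and r² = 305/4 = 76.25.
Check A: distance² to centre = 36.25 ≤ 76.25, so it lies inside.
All remaining points lie in this disk, and no smaller disk contains both endpoints, so this is the minimum enclosing circle.
r = √(76.25) ≈ 8.732.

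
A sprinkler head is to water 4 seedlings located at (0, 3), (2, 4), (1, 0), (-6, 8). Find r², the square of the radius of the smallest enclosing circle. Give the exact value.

28.25

The minimum enclosing circle of a finite set is fixed by two of the points (as a diameter) or three (as a circumcircle).
The farthest pair is (1, 0)–(-6, 8) with squared distance 113. The circle on this segment as diameter has centre (-2.5, 4) and r² = 113/4 = 28.25.
Check (0, 3): distance² to centre = 7.25 ≤ 28.25, so it lies inside.
All remaining points lie in this disk, and no smaller disk contains both endpoints, so this is the minimum enclosing circle.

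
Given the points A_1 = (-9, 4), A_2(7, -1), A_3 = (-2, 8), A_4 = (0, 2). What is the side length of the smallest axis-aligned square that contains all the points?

16

The bounding box has width 16 and height 9.
An axis-aligned square enclosing the set must have side ≥ max(width, height).
So the minimum side is max(16, 9) = 16.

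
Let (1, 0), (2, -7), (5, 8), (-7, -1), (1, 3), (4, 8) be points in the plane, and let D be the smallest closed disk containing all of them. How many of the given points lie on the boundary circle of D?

A smallest enclosing disk is always determined by at most three of the input points on its boundary.
The minimum enclosing circle is determined by three boundary points: (2, -7), (5, 8), (-7, -1).
Their circumcentre is (29/34, 35/34) with r² = 38025/578.
The farthest remaining point (4, 8) is at distance² 33809/578 ≤ 38025/578.
The points at distance exactly r from the centre are (2, -7), (5, 8), (-7, -1) — 3 points.

3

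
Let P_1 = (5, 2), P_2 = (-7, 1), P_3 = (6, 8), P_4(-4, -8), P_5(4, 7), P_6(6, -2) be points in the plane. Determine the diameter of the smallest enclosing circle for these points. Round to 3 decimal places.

18.868

The minimum enclosing circle of a finite set is fixed by two of the points (as a diameter) or three (as a circumcircle).
The farthest pair is P_3–P_4 with squared distance 356. The circle on this segment as diameter has centre (1, 0) and r² = 356/4 = 89.
Check P_1: distance² to centre = 20 ≤ 89, so it lies inside.
All remaining points lie in this disk, and no smaller disk contains both endpoints, so this is the minimum enclosing circle.
Diameter = 2r = 2√89 ≈ 18.868.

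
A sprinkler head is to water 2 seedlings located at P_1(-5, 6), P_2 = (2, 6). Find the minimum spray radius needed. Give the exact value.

The smallest circle enclosing two points has them as diameter endpoints.
Centre = midpoint = (-1.5, 6); r² = |P_1P_2|²/4 = 49/4 = 12.25.
r = √(12.25) = 3.5.

3.5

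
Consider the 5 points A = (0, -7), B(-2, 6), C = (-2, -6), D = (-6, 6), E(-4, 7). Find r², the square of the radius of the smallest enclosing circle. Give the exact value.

The farthest pair is A–E with squared distance 212. The circle on this segment as diameter has centre (-2, 0) and r² = 212/4 = 53.
Check B: distance² to centre = 36 ≤ 53, so it lies inside.
All remaining points lie in this disk, and no smaller disk contains both endpoints, so this is the minimum enclosing circle.

53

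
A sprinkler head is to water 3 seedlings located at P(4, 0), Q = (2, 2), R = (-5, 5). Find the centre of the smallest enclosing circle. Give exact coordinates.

(-0.5, 2.5)

Side lengths²: PQ² = 8, PR² = 106, QR² = 58.
Since PR² = 106 ≥ 58 + 8 = 66, the angle opposite PR is not acute, so the smallest enclosing circle has PR as diameter.
Centre = midpoint of PR = (-0.5, 2.5), r² = 106/4 = 26.5.
Centre = (-0.5, 2.5).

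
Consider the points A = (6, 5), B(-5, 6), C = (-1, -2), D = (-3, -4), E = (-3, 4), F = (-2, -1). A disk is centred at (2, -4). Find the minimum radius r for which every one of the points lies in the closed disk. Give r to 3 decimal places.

12.207

The required radius is the distance from (2, -4) to the farthest point.
Squared distances: 97, 149, 13, 25, 89, 25.
Maximum is 149, attained at B.
r = √149 ≈ 12.207.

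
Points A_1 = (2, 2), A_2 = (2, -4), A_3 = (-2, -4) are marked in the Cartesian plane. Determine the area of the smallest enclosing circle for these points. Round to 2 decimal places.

Side lengths²: A_1A_2² = 36, A_1A_3² = 52, A_2A_3² = 16.
Since A_1A_3² = 52 ≥ 36 + 16 = 52, the angle opposite A_1A_3 is not acute, so the smallest enclosing circle has A_1A_3 as diameter.
Centre = midpoint of A_1A_3 = (0, -1), r² = 52/4 = 13.
Area = π·r² = π·13 ≈ 40.84.

40.84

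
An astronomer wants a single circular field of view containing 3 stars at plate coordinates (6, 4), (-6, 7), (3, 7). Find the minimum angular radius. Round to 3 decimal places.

Call the three points A, B, C in the order given.
Side lengths²: AB² = 153, AC² = 18, BC² = 81.
Since AB² = 153 ≥ 81 + 18 = 99, the angle opposite AB is not acute, so the smallest enclosing circle has AB as diameter.
Centre = midpoint of AB = (0, 5.5), r² = 153/4 = 38.25.
r = √(38.25) ≈ 6.185.

6.185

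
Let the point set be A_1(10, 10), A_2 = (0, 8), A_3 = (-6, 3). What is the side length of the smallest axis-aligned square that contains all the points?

16

The bounding box has width 16 and height 7.
An axis-aligned square enclosing the set must have side ≥ max(width, height).
So the minimum side is max(16, 7) = 16.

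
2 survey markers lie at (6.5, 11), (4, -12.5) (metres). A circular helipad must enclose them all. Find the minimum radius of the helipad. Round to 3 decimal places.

11.816

The smallest circle enclosing two points has them as diameter endpoints.
Centre = midpoint = (5.25, -0.75); r² = |(6.5, 11)−(4, -12.5)|²/4 = 558.5/4 = 139.625.
r = √(139.625) ≈ 11.816.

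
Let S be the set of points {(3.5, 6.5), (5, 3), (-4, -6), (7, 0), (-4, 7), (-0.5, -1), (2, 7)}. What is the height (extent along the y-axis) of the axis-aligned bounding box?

max y = 7, min y = -6, so height = 13.

13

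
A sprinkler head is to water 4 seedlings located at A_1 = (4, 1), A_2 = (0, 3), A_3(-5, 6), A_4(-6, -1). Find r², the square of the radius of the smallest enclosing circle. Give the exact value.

17225/578

A smallest enclosing disk is always determined by at most three of the input points on its boundary.
The minimum enclosing circle is determined by three boundary points: A_1, A_3, A_4.
Their circumcentre is (-47/34, 65/34) with r² = 17225/578.
The farthest remaining point A_2 is at distance² 1789/578 ≤ 17225/578.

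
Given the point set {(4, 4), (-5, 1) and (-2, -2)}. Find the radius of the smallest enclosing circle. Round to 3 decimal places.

4.743

Call the three points A, B, C in the order given.
Side lengths²: AB² = 90, AC² = 72, BC² = 18.
Since AB² = 90 ≥ 72 + 18 = 90, the angle opposite AB is not acute, so the smallest enclosing circle has AB as diameter.
Centre = midpoint of AB = (-0.5, 2.5), r² = 90/4 = 22.5.
r = √(22.5) ≈ 4.743.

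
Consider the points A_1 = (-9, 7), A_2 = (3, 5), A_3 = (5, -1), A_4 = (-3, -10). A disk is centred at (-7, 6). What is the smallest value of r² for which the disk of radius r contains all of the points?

The required radius is the distance from (-7, 6) to the farthest point.
Squared distances: 5, 101, 193, 272.
Maximum is 272, attained at A_4.

272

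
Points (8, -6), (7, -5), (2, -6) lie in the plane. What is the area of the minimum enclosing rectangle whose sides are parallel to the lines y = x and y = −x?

In coordinates u = x + y, v = x − y the rectangle is axis-aligned; the map (x,y)→(u,v) scales areas by 2.
u-values: 2, 2, -4; range = 2 − (-4) = 6.
v-values: 14, 12, 8; range = 14 − 8 = 6.
Area = (6 × 6) / 2 = 18.

18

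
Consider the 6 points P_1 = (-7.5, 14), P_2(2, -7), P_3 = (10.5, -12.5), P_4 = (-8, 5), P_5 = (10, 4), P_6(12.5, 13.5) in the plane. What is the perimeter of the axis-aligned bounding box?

94

Width = max x − min x = 12.5 − (-8) = 20.5.
Height = max y − min y = 14 − (-12.5) = 26.5.
Perimeter = 2(20.5 + 26.5) = 94.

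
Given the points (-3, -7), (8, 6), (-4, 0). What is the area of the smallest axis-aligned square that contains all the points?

169

The bounding box has width 12 and height 13.
An axis-aligned square enclosing the set must have side ≥ max(width, height).
So the minimum side is max(12, 13) = 13.
Area = 13² = 169.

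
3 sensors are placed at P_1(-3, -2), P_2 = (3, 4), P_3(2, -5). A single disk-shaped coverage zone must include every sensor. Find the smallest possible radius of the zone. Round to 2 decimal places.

Side lengths²: P_1P_2² = 72, P_1P_3² = 34, P_2P_3² = 82.
Since P_2P_3² = 82 < 72 + 34 = 106, the triangle is acute, so the smallest enclosing circle is the circumcircle.
Circumcentre = (1.375, -0.375), r² = 21.78125.
r = √(21.78125) ≈ 4.67.

4.67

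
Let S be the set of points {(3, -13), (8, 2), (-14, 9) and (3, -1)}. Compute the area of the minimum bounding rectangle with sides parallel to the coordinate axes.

484

x ranges over [-14, 8], width 22.
y ranges over [-13, 9], height 22.
Area = 22 × 22 = 484.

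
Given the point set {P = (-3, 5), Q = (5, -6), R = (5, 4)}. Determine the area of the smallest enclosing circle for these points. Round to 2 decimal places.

145.30

Side lengths²: PQ² = 185, PR² = 65, QR² = 100.
Since PQ² = 185 ≥ 100 + 65 = 165, the angle opposite PQ is not acute, so the smallest enclosing circle has PQ as diameter.
Centre = midpoint of PQ = (1, -0.5), r² = 185/4 = 46.25.
Area = π·r² = π·46.25 ≈ 145.30.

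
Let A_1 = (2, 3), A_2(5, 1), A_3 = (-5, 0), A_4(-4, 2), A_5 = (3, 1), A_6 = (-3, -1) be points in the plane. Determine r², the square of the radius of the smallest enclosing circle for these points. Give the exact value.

By Welzl's lemma the MEC is supported by two points (diametrically opposite) or three points (on a circumcircle).
The farthest pair is A_2–A_3 with squared distance 101. The circle on this segment as diameter has centre (0, 0.5) and r² = 101/4 = 25.25.
Check A_1: distance² to centre = 10.25 ≤ 25.25, so it lies inside.
All remaining points lie in this disk, and no smaller disk contains both endpoints, so this is the minimum enclosing circle.

25.25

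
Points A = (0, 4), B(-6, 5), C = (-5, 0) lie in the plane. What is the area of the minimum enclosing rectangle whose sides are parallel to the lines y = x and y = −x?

In coordinates u = x + y, v = x − y the rectangle is axis-aligned; the map (x,y)→(u,v) scales areas by 2.
u-values: 4, -1, -5; range = 4 − (-5) = 9.
v-values: -4, -11, -5; range = -4 − (-11) = 7.
Area = (9 × 7) / 2 = 31.5.

31.5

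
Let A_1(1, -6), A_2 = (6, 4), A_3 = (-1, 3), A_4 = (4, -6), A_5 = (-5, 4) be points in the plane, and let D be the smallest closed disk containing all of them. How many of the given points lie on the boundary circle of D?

3

A smallest enclosing disk is always determined by at most three of the input points on its boundary.
The minimum enclosing circle is determined by three boundary points: A_2, A_4, A_5.
Their circumcentre is (0.5, -0.1) with r² = 47.06.
The farthest remaining point A_1 is at distance² 35.06 ≤ 47.06.
The points at distance exactly r from the centre are A_2, A_4, A_5 — 3 points.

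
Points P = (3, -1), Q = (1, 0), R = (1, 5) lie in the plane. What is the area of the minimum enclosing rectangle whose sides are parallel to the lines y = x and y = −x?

In coordinates u = x + y, v = x − y the rectangle is axis-aligned; the map (x,y)→(u,v) scales areas by 2.
u-values: 2, 1, 6; range = 6 − 1 = 5.
v-values: 4, 1, -4; range = 4 − (-4) = 8.
Area = (5 × 8) / 2 = 20.

20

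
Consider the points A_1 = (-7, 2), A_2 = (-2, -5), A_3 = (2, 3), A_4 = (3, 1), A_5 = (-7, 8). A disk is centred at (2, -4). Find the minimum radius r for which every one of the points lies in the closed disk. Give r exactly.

The required radius is the distance from (2, -4) to the farthest point.
Squared distances: 117, 17, 49, 26, 225.
Maximum is 225, attained at A_5.
r = √225 = 15.

15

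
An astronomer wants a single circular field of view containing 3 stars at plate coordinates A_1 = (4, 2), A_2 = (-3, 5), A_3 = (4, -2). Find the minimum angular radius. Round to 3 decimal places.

4.950

Side lengths²: A_1A_2² = 58, A_1A_3² = 16, A_2A_3² = 98.
Since A_2A_3² = 98 ≥ 58 + 16 = 74, the angle opposite A_2A_3 is not acute, so the smallest enclosing circle has A_2A_3 as diameter.
Centre = midpoint of A_2A_3 = (0.5, 1.5), r² = 98/4 = 24.5.
r = √(24.5) ≈ 4.950.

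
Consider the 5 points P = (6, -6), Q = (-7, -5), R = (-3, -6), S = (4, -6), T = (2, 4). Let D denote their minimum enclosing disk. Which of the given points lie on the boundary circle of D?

The minimum enclosing circle of a finite set is fixed by two of the points (as a diameter) or three (as a circumcircle).
The minimum enclosing circle is determined by three boundary points: P, Q, T.
Their circumcentre is (-2/7, -19/7) with r² = 2465/49.
The farthest remaining point S is at distance² 1429/49 ≤ 2465/49.
The points at distance exactly r from the centre are P, Q, T — 3 points.

P, Q, T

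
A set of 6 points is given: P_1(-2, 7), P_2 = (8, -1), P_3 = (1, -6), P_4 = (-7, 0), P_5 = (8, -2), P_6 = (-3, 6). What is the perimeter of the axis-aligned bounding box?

Width = max x − min x = 8 − (-7) = 15.
Height = max y − min y = 7 − (-6) = 13.
Perimeter = 2(15 + 13) = 56.

56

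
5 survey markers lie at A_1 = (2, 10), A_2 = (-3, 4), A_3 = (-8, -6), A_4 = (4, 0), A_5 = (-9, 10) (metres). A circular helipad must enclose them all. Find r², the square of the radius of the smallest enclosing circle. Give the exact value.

By Welzl's lemma the MEC is supported by two points (diametrically opposite) or three points (on a circumcircle).
The minimum enclosing circle is determined by three boundary points: A_1, A_3, A_5.
Their circumcentre is (-3.5, 2.3125) with r² = 89.34765625.
The farthest remaining point A_4 is at distance² 61.59765625 ≤ 89.34765625.

89.34765625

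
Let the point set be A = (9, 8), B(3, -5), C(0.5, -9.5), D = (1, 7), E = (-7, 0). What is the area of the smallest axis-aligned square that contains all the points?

306.25

The bounding box has width 16 and height 17.5.
An axis-aligned square enclosing the set must have side ≥ max(width, height).
So the minimum side is max(16, 17.5) = 17.5.
Area = 17.5² = 306.25.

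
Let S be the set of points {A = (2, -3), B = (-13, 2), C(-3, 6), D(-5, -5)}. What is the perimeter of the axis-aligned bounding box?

52

Width = max x − min x = 2 − (-13) = 15.
Height = max y − min y = 6 − (-5) = 11.
Perimeter = 2(15 + 11) = 52.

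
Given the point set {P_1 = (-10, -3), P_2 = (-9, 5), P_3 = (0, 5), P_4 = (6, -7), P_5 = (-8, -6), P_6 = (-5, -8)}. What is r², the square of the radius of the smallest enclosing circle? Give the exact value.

The farthest pair is P_2–P_4 with squared distance 369. The circle on this segment as diameter has centre (-1.5, -1) and r² = 369/4 = 92.25.
Check P_1: distance² to centre = 76.25 ≤ 92.25, so it lies inside.
All remaining points lie in this disk, and no smaller disk contains both endpoints, so this is the minimum enclosing circle.

92.25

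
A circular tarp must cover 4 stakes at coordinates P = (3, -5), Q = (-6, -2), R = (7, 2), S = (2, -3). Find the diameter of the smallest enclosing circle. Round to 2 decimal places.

13.60

By Welzl's lemma the MEC is supported by two points (diametrically opposite) or three points (on a circumcircle).
The farthest pair is Q–R with squared distance 185. The circle on this segment as diameter has centre (0.5, 0) and r² = 185/4 = 46.25.
Check P: distance² to centre = 31.25 ≤ 46.25, so it lies inside.
All remaining points lie in this disk, and no smaller disk contains both endpoints, so this is the minimum enclosing circle.
Diameter = 2r = 2√(46.25) ≈ 13.60.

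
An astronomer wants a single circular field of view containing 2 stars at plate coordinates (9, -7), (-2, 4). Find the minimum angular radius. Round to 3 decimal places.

The smallest circle enclosing two points has them as diameter endpoints.
Centre = midpoint = (3.5, -1.5); r² = |(9, -7)−(-2, 4)|²/4 = 242/4 = 60.5.
r = √(60.5) ≈ 7.778.

7.778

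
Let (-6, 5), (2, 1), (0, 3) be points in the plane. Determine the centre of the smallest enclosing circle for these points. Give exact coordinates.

(-2, 3)

Call the three points A, B, C in the order given.
Side lengths²: AB² = 80, AC² = 40, BC² = 8.
Since AB² = 80 ≥ 40 + 8 = 48, the angle opposite AB is not acute, so the smallest enclosing circle has AB as diameter.
Centre = midpoint of AB = (-2, 3), r² = 80/4 = 20.
Centre = (-2, 3).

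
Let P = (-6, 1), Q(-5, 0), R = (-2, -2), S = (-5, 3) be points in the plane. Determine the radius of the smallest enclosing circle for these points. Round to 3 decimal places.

2.915

The farthest pair is R–S with squared distance 34. The circle on this segment as diameter has centre (-3.5, 0.5) and r² = 34/4 = 8.5.
Check P: distance² to centre = 6.5 ≤ 8.5, so it lies inside.
All remaining points lie in this disk, and no smaller disk contains both endpoints, so this is the minimum enclosing circle.
r = √(8.5) ≈ 2.915.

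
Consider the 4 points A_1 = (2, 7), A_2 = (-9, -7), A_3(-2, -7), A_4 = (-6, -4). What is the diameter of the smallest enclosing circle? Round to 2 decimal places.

17.80

A smallest enclosing disk is always determined by at most three of the input points on its boundary.
The farthest pair is A_1–A_2 with squared distance 317. The circle on this segment as diameter has centre (-3.5, 0) and r² = 317/4 = 79.25.
Check A_3: distance² to centre = 51.25 ≤ 79.25, so it lies inside.
All remaining points lie in this disk, and no smaller disk contains both endpoints, so this is the minimum enclosing circle.
Diameter = 2r = 2√(79.25) ≈ 17.80.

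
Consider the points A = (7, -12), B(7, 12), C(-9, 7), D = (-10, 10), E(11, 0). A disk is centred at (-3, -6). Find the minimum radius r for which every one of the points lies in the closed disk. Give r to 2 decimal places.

The required radius is the distance from (-3, -6) to the farthest point.
Squared distances: 136, 424, 205, 305, 232.
Maximum is 424, attained at B.
r = √424 ≈ 20.59.

20.59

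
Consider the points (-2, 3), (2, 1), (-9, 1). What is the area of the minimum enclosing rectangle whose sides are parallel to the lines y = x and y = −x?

In coordinates u = x + y, v = x − y the rectangle is axis-aligned; the map (x,y)→(u,v) scales areas by 2.
u-values: 1, 3, -8; range = 3 − (-8) = 11.
v-values: -5, 1, -10; range = 1 − (-10) = 11.
Area = (11 × 11) / 2 = 60.5.

60.5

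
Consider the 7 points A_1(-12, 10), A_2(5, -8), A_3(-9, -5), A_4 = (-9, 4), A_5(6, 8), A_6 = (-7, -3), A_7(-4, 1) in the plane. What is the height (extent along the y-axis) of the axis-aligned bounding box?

18

max y = 10, min y = -8, so height = 18.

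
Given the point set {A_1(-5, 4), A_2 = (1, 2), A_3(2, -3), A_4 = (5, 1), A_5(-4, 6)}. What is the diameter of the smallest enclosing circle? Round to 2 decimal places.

The minimum enclosing circle is determined by three boundary points: A_3, A_4, A_5.
Their circumcentre is (-13/34, 65/34) with r² = 17225/578.
The farthest remaining point A_1 is at distance² 14845/578 ≤ 17225/578.
Diameter = 2r = 2√(17225/578) ≈ 10.92.

10.92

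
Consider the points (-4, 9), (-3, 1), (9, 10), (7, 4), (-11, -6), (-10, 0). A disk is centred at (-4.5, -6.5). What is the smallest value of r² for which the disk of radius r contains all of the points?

454.5

The required radius is the distance from (-4.5, -6.5) to the farthest point.
Squared distances: 240.5, 58.5, 454.5, 242.5, 42.5, 72.5.
Maximum is 454.5, attained at (9, 10).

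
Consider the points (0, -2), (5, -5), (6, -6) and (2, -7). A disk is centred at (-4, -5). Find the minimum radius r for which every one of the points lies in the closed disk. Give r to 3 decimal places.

The required radius is the distance from (-4, -5) to the farthest point.
Squared distances: 25, 81, 101, 40.
Maximum is 101, attained at (6, -6).
r = √101 ≈ 10.050.

10.050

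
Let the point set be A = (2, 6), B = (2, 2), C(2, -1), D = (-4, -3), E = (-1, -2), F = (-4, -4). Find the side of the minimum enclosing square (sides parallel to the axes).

10

The bounding box has width 6 and height 10.
An axis-aligned square enclosing the set must have side ≥ max(width, height).
So the minimum side is max(6, 10) = 10.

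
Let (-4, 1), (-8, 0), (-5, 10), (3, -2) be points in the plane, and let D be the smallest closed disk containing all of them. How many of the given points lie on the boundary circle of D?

The minimum enclosing circle of a finite set is fixed by two of the points (as a diameter) or three (as a circumcircle).
The minimum enclosing circle is determined by three boundary points: (-8, 0), (-5, 10), (3, -2).
Their circumcentre is (-97/58, 103/29) with r² = 177125/3364.
The farthest remaining point (-4, 1) is at distance² 40129/3364 ≤ 177125/3364.
The points at distance exactly r from the centre are (-8, 0), (-5, 10), (3, -2) — 3 points.

3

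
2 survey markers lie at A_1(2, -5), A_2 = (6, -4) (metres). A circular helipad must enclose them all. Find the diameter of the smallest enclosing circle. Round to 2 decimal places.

4.12

The smallest circle enclosing two points has them as diameter endpoints.
Centre = midpoint = (4, -4.5); r² = |A_1A_2|²/4 = 17/4 = 4.25.
Diameter = 2r = 2√(4.25) ≈ 4.12.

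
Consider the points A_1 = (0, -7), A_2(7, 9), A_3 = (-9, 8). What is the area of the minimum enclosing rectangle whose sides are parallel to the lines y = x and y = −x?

276

In coordinates u = x + y, v = x − y the rectangle is axis-aligned; the map (x,y)→(u,v) scales areas by 2.
u-values: -7, 16, -1; range = 16 − (-7) = 23.
v-values: 7, -2, -17; range = 7 − (-17) = 24.
Area = (23 × 24) / 2 = 276.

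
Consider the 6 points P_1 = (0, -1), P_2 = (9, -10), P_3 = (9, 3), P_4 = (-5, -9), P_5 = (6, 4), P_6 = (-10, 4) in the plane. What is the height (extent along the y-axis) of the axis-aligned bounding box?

max y = 4, min y = -10, so height = 14.

14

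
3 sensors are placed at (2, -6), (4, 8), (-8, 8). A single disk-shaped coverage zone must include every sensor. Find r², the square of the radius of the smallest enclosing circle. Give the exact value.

3700/49

Call the three points A, B, C in the order given.
Side lengths²: AB² = 200, AC² = 296, BC² = 144.
Since AC² = 296 < 200 + 144 = 344, the triangle is acute, so the smallest enclosing circle is the circumcircle.
Circumcentre = (-2, 12/7), r² = 3700/49.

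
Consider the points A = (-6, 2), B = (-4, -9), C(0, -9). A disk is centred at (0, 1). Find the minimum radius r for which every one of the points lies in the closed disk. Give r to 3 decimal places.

The required radius is the distance from (0, 1) to the farthest point.
Squared distances: 37, 116, 100.
Maximum is 116, attained at B.
r = √116 ≈ 10.770.

10.770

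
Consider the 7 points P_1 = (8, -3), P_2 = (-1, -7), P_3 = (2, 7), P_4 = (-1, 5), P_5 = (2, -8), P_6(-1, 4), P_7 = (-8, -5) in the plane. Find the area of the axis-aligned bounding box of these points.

x ranges over [-8, 8], width 16.
y ranges over [-8, 7], height 15.
Area = 16 × 15 = 240.

240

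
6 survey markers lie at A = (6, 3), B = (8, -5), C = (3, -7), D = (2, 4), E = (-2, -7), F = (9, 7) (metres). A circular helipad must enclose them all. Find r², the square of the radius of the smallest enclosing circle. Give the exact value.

The farthest pair is E–F with squared distance 317. The circle on this segment as diameter has centre (3.5, 0) and r² = 317/4 = 79.25.
Check A: distance² to centre = 15.25 ≤ 79.25, so it lies inside.
All remaining points lie in this disk, and no smaller disk contains both endpoints, so this is the minimum enclosing circle.

79.25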